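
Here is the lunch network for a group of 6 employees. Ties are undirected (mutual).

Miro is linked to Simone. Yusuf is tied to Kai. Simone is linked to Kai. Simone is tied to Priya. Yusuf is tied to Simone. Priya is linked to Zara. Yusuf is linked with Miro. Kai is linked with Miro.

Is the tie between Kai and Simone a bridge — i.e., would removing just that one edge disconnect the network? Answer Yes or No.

Even without that edge, Kai still reaches Simone via Kai – Miro – Simone, so the network stays connected. Not a bridge.

No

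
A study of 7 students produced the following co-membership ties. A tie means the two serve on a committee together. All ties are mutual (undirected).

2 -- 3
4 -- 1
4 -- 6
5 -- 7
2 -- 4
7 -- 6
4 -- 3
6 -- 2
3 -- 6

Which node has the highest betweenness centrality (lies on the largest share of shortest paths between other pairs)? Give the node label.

Unnormalized betweenness of each node: 1:0, 2:0, 3:0, 4:5, 5:0, 6:8, 7:5.
6 has the largest value, 8, making it the main broker — the node through which the most shortest paths run.

6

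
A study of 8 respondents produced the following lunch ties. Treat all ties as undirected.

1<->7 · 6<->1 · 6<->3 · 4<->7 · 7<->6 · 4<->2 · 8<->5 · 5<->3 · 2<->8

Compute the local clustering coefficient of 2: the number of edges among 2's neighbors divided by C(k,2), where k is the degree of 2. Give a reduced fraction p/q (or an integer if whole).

0

2's neighbors: 4 and 8 (k = 2).
Possible neighbor pairs: C(2,2) = 1. Edges among them: none → e = 0.
Clustering(2) = 0/1.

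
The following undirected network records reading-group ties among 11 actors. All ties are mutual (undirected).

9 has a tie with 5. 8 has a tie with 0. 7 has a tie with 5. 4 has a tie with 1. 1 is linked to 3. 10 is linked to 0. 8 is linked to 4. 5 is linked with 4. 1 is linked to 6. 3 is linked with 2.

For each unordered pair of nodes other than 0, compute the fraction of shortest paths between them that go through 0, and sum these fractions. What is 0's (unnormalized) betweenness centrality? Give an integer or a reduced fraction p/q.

9

Pairs whose geodesics pass through 0 — 6–10: 1; 4–10: 1; 1–10: 1; 2–10: 1; 9–10: 1; 5–10: 1; 10–8: 1; 10–7: 1; 10–3: 1.
All other pairs contribute 0.
Summing the contributions gives betweenness(0) = 9.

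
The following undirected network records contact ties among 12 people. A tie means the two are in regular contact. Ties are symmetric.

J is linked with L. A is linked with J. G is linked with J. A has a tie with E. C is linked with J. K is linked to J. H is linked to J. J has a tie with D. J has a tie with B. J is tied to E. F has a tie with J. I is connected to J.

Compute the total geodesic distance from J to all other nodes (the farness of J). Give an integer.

11

Distances from J: A:1, B:1, C:1, D:1, E:1, F:1, G:1, H:1, I:1, K:1, L:1.
Sum = 1 + 1 + 1 + 1 + 1 + 1 + 1 + 1 + 1 + 1 + 1 = 11.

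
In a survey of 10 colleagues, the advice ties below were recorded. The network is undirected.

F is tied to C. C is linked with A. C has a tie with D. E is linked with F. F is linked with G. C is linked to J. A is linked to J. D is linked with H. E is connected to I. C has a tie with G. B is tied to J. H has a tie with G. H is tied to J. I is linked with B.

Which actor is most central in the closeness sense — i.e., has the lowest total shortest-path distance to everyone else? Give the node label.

Farness (sum of distances to all others) for each node — A:18, B:19, C:14, D:20, E:20, F:16, G:17, H:17, I:22, J:15.
The smallest farness is 14, for C, so C has the highest closeness.

C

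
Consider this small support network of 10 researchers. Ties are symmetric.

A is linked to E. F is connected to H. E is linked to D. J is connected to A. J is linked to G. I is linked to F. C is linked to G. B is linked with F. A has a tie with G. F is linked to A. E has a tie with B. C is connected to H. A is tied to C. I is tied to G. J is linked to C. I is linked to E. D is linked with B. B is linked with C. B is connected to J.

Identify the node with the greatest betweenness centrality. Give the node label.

B

Unnormalized betweenness of each node: A:229/60, B:106/15, C:49/10, D:0, E:43/12, F:251/60, G:7/3, H:1/3, I:107/60, J:1.
B has the largest value, 106/15, making it the main broker — the node through which the most shortest paths run.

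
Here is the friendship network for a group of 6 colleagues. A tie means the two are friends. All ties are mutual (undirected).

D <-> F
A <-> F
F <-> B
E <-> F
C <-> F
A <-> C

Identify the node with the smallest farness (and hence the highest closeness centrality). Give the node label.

Farness (sum of distances to all others) for each node — A:8, B:9, C:8, D:9, E:9, F:5.
The smallest farness is 5, for F, so F has the highest closeness.

F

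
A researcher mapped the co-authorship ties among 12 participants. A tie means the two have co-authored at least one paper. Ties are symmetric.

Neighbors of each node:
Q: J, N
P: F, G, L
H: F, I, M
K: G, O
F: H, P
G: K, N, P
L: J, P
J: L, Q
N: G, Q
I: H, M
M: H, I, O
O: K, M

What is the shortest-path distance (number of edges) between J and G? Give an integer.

3

One shortest route is J – Q – N – G, which uses 3 edges, and at distance 2 from J we only reach {N, P}, which does not include G. So d(J,G) = 3.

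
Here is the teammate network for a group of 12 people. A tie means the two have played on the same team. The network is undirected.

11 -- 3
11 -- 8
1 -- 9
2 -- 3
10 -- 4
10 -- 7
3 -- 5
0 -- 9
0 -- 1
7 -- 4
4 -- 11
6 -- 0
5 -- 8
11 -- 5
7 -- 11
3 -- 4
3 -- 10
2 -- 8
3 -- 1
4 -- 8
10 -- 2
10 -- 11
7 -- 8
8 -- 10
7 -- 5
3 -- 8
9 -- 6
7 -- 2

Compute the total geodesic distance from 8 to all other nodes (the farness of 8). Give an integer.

19

Distances from 8: 0:3, 1:2, 2:1, 3:1, 4:1, 5:1, 6:4, 7:1, 9:3, 10:1, 11:1.
Sum = 3 + 2 + 1 + 1 + 1 + 1 + 4 + 1 + 3 + 1 + 1 = 19.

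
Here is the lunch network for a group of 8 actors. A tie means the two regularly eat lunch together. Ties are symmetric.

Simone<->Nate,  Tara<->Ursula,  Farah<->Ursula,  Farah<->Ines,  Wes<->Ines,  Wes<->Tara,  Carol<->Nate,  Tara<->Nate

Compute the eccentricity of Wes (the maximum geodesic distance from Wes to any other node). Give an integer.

Distances from Wes: Carol:3, Farah:2, Ines:1, Nate:2, Simone:3, Tara:1, Ursula:2.
The largest is 3 (to Simone and Carol), so the eccentricity of Wes is 3.

3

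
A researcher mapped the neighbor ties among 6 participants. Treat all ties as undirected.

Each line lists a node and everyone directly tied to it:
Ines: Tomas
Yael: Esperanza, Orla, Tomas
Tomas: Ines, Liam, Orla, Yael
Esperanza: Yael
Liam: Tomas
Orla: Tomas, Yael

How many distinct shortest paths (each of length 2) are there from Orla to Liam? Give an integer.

1

The shortest distance is 2, and the only length-2 path is Orla–Tomas–Liam. So there is exactly 1 shortest path.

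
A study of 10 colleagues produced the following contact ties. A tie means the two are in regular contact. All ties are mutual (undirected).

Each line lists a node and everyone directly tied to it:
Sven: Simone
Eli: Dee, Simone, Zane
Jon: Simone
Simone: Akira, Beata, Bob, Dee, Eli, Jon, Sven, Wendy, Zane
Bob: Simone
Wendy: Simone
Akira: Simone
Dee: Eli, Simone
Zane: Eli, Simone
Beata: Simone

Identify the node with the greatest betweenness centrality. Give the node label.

Unnormalized betweenness of each node: Akira:0, Beata:0, Bob:0, Dee:0, Eli:1/2, Jon:0, Simone:67/2, Sven:0, Wendy:0, Zane:0.
Simone has the largest value, 67/2, making it the main broker — the node through which the most shortest paths run.

Simone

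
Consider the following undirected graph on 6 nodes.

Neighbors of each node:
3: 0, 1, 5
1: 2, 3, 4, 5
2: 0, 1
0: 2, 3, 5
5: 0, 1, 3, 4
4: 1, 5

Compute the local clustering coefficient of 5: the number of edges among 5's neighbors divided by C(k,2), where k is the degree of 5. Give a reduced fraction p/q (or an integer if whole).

1/2

5's neighbors: 0, 1, 3, and 4 (k = 4).
Possible neighbor pairs: C(4,2) = 6. Edges among them: 0–3, 1–3, 1–4 → e = 3.
Clustering(5) = 3/6 = 1/2.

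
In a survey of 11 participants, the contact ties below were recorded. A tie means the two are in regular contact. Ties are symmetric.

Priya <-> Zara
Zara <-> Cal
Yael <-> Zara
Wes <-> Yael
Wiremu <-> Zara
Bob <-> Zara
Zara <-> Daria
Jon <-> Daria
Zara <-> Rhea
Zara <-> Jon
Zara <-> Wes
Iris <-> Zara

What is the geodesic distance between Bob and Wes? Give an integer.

2

One shortest route is Bob – Zara – Wes, which uses 2 edges, and Bob and Wes are not directly tied, so nothing shorter exists. So d(Bob,Wes) = 2.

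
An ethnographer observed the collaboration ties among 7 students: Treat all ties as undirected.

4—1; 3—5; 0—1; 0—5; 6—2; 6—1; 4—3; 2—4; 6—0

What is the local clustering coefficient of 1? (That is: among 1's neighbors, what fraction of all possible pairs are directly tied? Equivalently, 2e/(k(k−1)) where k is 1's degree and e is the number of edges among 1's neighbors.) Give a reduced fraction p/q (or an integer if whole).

1's neighbors: 0, 4, and 6 (k = 3).
Possible neighbor pairs: C(3,2) = 3. Edges among them: 0–6 → e = 1.
Clustering(1) = 1/3.

1/3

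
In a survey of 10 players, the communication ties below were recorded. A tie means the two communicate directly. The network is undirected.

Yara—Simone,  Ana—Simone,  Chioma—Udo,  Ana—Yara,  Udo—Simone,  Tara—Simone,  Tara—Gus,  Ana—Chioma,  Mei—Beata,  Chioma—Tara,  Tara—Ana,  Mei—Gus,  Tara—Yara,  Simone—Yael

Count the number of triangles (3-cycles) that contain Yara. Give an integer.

3

Yara's neighbors: Ana, Simone, and Tara.
Neighbor pairs that are themselves tied: Yara–Ana–Simone; Yara–Ana–Tara; Yara–Simone–Tara. Each forms one triangle with Yara, for 3 in total.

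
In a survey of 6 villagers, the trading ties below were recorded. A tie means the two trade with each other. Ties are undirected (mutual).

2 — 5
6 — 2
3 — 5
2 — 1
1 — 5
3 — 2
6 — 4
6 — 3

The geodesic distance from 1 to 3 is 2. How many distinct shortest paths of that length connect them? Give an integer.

The shortest distance is 2. The length-2 paths are: 1–2–3; 1–5–3.
That gives 2 distinct shortest paths.

2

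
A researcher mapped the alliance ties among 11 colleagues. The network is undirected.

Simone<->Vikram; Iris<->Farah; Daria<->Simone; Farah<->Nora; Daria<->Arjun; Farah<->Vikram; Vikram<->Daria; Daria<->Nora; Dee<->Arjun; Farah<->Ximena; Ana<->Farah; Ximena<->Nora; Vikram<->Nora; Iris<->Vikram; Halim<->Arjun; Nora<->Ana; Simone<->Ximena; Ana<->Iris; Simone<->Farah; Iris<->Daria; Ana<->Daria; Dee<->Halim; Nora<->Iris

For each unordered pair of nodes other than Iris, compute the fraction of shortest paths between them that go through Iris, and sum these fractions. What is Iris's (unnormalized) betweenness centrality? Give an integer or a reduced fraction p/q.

21/20

Pairs whose geodesics pass through Iris — Daria–Farah: 1/5; Farah–Arjun: 1/5; Farah–Dee: 1/5; Farah–Halim: 1/5; Vikram–Ana: 1/4.
All other pairs contribute 0.
Summing the contributions gives betweenness(Iris) = 21/20.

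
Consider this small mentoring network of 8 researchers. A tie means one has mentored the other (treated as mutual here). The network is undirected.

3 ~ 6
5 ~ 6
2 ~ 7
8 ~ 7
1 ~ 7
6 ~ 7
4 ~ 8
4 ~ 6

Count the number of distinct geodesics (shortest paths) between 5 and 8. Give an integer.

2

The shortest distance is 3. The length-3 paths are: 5–6–4–8; 5–6–7–8.
That gives 2 distinct shortest paths.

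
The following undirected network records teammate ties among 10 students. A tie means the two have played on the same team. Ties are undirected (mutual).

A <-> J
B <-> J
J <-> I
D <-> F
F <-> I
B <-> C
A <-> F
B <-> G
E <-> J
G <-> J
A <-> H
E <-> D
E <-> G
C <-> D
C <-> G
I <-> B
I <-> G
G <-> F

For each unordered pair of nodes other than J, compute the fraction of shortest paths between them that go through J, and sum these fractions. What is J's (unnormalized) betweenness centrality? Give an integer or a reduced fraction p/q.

Pairs whose geodesics pass through J — E–A: 1; E–B: 1/2; E–I: 1/2; E–H: 1; A–B: 1; A–G: 1/2; A–I: 1/2; A–C: 2/4; B–H: 1; G–H: 1/2; I–H: 1/2; C–H: 2/4.
All other pairs contribute 0.
Summing the contributions gives betweenness(J) = 8.

8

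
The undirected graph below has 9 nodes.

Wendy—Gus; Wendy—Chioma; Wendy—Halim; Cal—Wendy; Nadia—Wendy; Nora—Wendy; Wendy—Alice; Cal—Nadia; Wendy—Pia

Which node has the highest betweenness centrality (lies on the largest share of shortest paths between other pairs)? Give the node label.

Unnormalized betweenness of each node: Alice:0, Cal:0, Chioma:0, Gus:0, Halim:0, Nadia:0, Nora:0, Pia:0, Wendy:27.
Wendy has the largest value, 27, making it the main broker — the node through which the most shortest paths run.

Wendy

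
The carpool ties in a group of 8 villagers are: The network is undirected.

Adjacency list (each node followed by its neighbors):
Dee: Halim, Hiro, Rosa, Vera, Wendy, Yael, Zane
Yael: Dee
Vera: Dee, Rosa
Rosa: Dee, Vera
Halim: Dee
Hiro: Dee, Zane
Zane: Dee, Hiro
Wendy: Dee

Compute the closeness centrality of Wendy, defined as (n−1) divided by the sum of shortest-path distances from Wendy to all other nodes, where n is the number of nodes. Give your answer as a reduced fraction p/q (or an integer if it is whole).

Distances from Wendy: Dee:1, Halim:2, Hiro:2, Rosa:2, Vera:2, Yael:2, Zane:2. Sum = 13.
n = 8, so closeness = 7/13.

7/13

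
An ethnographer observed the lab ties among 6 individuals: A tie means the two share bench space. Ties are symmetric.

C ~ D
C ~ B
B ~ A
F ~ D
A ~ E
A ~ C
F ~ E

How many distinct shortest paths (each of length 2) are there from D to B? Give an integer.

The shortest distance is 2, and the only length-2 path is D–C–B. So there is exactly 1 shortest path.

1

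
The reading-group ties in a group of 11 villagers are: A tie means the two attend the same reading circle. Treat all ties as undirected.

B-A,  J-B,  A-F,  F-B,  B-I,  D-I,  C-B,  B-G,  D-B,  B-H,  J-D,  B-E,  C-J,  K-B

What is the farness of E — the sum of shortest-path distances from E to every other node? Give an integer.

Distances from E: A:2, B:1, C:2, D:2, F:2, G:2, H:2, I:2, J:2, K:2.
Sum = 2 + 1 + 2 + 2 + 2 + 2 + 2 + 2 + 2 + 2 = 19.

19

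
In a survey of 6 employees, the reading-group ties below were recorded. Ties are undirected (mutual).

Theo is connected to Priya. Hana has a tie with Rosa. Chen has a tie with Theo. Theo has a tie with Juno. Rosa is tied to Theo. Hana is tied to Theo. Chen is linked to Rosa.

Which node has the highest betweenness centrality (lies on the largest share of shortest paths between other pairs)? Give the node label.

Unnormalized betweenness of each node: Chen:0, Hana:0, Juno:0, Priya:0, Rosa:1/2, Theo:15/2.
Theo has the largest value, 15/2, making it the main broker — the node through which the most shortest paths run.

Theo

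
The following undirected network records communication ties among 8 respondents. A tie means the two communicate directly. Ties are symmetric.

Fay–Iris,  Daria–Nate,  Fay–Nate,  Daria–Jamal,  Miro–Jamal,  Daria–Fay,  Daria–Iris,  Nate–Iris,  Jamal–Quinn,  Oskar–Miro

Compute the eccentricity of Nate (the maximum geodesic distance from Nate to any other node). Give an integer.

Distances from Nate: Daria:1, Fay:1, Iris:1, Jamal:2, Miro:3, Oskar:4, Quinn:3.
The largest is 4 (to Oskar), so the eccentricity of Nate is 4.

4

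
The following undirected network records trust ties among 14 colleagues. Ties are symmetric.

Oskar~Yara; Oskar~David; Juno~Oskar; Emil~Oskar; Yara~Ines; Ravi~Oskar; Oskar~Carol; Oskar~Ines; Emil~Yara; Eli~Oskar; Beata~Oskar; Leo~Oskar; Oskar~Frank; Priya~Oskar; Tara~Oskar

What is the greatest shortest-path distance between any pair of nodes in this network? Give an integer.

2

Eccentricity of each node (its greatest distance to any other): Beata:2, Carol:2, David:2, Eli:2, Emil:2, Frank:2, Ines:2, Juno:2, Leo:2, Oskar:1, Priya:2, Ravi:2, Tara:2, Yara:2.
The maximum eccentricity is 2, realized for instance by the pair Leo–Beata via Leo – Oskar – Beata. So the diameter is 2.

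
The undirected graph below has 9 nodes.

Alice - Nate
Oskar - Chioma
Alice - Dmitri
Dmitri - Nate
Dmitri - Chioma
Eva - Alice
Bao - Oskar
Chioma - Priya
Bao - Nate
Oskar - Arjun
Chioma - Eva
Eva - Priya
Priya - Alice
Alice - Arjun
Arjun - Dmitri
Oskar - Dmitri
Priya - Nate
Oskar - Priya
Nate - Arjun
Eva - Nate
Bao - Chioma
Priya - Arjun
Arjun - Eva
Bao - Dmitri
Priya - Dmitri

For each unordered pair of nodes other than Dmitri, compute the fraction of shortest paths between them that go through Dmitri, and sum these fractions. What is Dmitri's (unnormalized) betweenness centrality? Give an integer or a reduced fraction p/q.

5/2

Pairs whose geodesics pass through Dmitri — Bao–Priya: 1/4; Bao–Arjun: 1/3; Bao–Alice: 1/2; Chioma–Arjun: 1/4; Chioma–Nate: 1/4; Chioma–Alice: 1/3; Oskar–Nate: 1/4; Oskar–Alice: 1/3.
All other pairs contribute 0.
Summing the contributions gives betweenness(Dmitri) = 5/2.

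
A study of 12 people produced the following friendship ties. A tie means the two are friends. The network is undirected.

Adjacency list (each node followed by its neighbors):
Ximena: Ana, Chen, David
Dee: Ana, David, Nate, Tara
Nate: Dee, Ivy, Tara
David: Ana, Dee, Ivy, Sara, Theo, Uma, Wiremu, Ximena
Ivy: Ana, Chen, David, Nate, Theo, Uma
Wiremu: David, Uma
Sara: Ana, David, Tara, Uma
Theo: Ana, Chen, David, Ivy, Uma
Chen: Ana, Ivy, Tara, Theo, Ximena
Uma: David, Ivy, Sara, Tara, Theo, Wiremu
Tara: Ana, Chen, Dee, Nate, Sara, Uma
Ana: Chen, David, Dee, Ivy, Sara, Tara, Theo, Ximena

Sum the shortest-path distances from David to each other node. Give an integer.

Distances from David: Ana:1, Chen:2, Dee:1, Ivy:1, Nate:2, Sara:1, Tara:2, Theo:1, Uma:1, Wiremu:1, Ximena:1.
Sum = 1 + 2 + 1 + 1 + 2 + 1 + 2 + 1 + 1 + 1 + 1 = 14.

14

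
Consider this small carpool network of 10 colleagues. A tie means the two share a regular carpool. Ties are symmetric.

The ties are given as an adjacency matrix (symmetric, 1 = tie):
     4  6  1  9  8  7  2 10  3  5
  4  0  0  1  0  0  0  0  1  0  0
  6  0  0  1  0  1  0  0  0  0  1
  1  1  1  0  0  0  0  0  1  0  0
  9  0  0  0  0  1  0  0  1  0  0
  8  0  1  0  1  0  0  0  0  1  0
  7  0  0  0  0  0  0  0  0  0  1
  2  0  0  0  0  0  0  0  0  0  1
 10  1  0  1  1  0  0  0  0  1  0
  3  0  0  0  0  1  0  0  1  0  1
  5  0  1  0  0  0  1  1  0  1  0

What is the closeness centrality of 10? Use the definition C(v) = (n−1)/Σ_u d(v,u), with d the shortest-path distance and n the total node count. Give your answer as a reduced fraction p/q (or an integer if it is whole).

9/16

Distances from 10: 1:1, 2:3, 3:1, 4:1, 5:2, 6:2, 7:3, 8:2, 9:1. Sum = 16.
n = 10, so closeness = 9/16.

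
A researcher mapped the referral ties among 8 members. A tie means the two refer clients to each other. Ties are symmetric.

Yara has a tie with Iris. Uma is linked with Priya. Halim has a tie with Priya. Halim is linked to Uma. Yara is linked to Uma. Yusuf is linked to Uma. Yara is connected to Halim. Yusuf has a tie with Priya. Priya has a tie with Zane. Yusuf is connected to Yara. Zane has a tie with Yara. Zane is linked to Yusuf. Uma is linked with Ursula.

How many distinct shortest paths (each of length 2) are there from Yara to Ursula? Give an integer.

1

The shortest distance is 2, and the only length-2 path is Yara–Uma–Ursula. So there is exactly 1 shortest path.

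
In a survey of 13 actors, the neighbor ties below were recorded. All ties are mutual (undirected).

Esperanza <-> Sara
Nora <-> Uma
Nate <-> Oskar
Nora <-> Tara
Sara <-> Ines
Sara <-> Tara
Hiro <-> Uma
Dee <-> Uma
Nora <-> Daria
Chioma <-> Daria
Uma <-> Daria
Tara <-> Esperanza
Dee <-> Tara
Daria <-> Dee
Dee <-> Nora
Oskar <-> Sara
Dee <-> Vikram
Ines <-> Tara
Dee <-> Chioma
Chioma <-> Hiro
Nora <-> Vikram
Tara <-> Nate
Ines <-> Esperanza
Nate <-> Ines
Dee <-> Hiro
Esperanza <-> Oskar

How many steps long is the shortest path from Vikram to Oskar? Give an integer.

One shortest route is Vikram – Nora – Tara – Sara – Oskar, which uses 4 edges, and at distance 3 from Vikram we only reach {Esperanza, Ines, Nate, Sara}, which does not include Oskar. So d(Vikram,Oskar) = 4.

4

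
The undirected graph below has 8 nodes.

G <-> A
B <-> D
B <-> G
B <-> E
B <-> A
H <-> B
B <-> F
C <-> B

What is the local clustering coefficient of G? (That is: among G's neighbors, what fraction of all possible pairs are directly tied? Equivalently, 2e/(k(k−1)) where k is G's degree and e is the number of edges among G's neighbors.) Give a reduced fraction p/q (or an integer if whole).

1

G's neighbors: A and B (k = 2).
Possible neighbor pairs: C(2,2) = 1. Edges among them: A–B → e = 1.
Clustering(G) = 1/1.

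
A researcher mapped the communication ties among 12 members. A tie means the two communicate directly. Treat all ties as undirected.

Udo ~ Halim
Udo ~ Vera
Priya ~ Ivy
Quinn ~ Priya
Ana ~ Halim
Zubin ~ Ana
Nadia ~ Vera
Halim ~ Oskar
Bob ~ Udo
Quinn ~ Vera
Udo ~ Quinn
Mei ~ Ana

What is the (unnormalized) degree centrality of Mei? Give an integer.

1

Mei is directly tied to Ana. That is 1 neighbor, so the degree of Mei is 1.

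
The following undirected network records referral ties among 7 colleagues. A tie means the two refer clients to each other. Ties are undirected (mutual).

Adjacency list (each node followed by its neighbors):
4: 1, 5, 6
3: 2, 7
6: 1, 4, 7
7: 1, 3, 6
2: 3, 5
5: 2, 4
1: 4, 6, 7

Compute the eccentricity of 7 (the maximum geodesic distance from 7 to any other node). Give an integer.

Distances from 7: 1:1, 2:2, 3:1, 4:2, 5:3, 6:1.
The largest is 3 (to 5), so the eccentricity of 7 is 3.

3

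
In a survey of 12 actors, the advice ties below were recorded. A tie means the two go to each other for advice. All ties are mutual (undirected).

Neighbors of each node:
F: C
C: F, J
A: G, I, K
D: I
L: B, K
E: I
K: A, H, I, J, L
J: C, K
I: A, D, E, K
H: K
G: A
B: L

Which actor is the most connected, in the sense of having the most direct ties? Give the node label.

Degrees — A:3, B:1, C:2, D:1, E:1, F:1, G:1, H:1, I:4, J:2, K:5, L:2.
The maximum is 5, attained only by K.

K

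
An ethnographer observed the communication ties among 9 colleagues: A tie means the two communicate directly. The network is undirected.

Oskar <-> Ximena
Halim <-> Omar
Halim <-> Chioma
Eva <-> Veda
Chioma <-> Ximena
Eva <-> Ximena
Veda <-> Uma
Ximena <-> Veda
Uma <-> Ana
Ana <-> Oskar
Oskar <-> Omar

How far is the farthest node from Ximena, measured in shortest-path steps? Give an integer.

Distances from Ximena: Ana:2, Chioma:1, Eva:1, Halim:2, Omar:2, Oskar:1, Uma:2, Veda:1.
The largest is 2 (to Uma, Ana, Omar, and Halim), so the eccentricity of Ximena is 2.

2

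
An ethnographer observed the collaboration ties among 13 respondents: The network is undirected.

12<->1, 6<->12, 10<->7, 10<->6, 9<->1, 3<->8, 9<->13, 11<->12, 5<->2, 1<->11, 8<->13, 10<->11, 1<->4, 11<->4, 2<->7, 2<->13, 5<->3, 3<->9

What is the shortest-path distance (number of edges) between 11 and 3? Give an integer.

One shortest route is 11 – 1 – 9 – 3, which uses 3 edges, and at distance 2 from 11 we only reach {6, 7, 9}, which does not include 3. So d(11,3) = 3.

3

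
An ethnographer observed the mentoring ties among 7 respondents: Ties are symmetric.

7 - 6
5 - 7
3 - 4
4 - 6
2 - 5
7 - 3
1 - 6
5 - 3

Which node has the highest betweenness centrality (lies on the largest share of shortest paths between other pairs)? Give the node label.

6

Unnormalized betweenness of each node: 1:0, 2:0, 3:5/2, 4:1, 5:5, 6:11/2, 7:5.
6 has the largest value, 11/2, making it the main broker — the node through which the most shortest paths run.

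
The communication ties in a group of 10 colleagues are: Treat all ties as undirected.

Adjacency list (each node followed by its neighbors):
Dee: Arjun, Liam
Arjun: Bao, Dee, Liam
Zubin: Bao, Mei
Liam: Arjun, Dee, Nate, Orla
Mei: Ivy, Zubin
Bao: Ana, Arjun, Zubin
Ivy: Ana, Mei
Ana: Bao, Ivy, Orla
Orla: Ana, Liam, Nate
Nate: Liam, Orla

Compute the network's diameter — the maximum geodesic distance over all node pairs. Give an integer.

Eccentricity of each node (its greatest distance to any other): Ana:3, Arjun:3, Bao:3, Dee:4, Ivy:4, Liam:4, Mei:4, Nate:4, Orla:3, Zubin:4.
The maximum eccentricity is 4, realized for instance by the pair Zubin–Nate via Zubin – Bao – Arjun – Liam – Nate. So the diameter is 4.

4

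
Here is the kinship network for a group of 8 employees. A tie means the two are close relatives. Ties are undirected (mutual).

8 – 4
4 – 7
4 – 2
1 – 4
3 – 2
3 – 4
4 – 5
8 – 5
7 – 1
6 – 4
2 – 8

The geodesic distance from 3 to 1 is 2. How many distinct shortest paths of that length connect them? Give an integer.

The shortest distance is 2, and the only length-2 path is 3–4–1. So there is exactly 1 shortest path.

1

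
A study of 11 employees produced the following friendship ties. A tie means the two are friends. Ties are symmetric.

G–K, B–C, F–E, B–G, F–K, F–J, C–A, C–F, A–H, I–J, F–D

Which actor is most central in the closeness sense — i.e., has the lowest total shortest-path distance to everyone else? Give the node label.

F

Farness (sum of distances to all others) for each node — A:25, B:24, C:18, D:25, E:25, F:16, G:26, H:34, I:32, J:23, K:22.
The smallest farness is 16, for F, so F has the highest closeness.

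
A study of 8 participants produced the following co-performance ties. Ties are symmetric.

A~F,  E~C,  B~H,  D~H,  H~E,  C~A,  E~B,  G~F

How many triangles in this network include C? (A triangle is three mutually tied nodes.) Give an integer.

C's neighbors are A and E, but none of them are tied to each other, so no triangle contains C.

0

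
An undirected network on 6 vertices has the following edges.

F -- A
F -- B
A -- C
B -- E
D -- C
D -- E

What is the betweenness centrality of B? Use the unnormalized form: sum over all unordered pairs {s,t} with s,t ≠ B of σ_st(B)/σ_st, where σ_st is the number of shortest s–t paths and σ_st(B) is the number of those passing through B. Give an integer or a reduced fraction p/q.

2

Pairs whose geodesics pass through B — E–A: 1/2; E–F: 1; D–F: 1/2.
All other pairs contribute 0.
Summing the contributions gives betweenness(B) = 2.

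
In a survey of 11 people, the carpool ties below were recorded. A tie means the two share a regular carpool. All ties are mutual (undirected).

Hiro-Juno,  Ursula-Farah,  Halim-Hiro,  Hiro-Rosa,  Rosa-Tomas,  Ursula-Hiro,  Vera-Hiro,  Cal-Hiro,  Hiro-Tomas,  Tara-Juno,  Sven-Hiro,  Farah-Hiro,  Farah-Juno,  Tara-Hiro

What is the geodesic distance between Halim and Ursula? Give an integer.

One shortest route is Halim – Hiro – Ursula, which uses 2 edges, and Halim and Ursula are not directly tied, so nothing shorter exists. So d(Halim,Ursula) = 2.

2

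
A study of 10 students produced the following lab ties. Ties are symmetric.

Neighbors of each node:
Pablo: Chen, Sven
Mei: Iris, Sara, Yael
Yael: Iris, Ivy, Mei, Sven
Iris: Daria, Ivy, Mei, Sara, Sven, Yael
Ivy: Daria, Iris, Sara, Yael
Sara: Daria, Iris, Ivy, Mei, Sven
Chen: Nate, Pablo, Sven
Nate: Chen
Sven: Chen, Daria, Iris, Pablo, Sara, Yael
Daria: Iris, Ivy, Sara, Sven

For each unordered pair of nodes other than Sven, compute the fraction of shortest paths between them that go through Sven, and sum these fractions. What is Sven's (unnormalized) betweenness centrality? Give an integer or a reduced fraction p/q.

223/12

Pairs whose geodesics pass through Sven — Yael–Daria: 1/3; Yael–Sara: 1/4; Yael–Nate: 1; Yael–Pablo: 1; Yael–Chen: 1; Ivy–Nate: 4/4; Ivy–Pablo: 4/4; Ivy–Chen: 4/4; Mei–Nate: 3/3; Mei–Pablo: 3/3; Mei–Chen: 3/3; Daria–Nate: 1; Daria–Pablo: 1; Daria–Chen: 1 … (+6 more pairs).
All other pairs contribute 0.
Summing the contributions gives betweenness(Sven) = 223/12.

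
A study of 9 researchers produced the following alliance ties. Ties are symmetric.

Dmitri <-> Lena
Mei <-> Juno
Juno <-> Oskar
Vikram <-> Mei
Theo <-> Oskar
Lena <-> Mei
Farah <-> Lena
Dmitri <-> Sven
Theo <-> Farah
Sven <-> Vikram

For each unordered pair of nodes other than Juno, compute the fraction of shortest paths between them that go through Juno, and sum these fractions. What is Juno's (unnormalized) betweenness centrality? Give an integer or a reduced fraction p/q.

Pairs whose geodesics pass through Juno — Dmitri–Oskar: 1/2; Lena–Oskar: 1/2; Theo–Mei: 1/2; Theo–Vikram: 1/2; Oskar–Mei: 1; Oskar–Vikram: 1; Oskar–Sven: 1.
All other pairs contribute 0.
Summing the contributions gives betweenness(Juno) = 5.

5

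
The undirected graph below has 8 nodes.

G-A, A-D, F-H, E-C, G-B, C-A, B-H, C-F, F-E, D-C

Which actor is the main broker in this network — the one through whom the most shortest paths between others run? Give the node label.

Unnormalized betweenness of each node: A:5, B:2, C:7, D:0, E:0, F:5, G:3, H:3.
C has the largest value, 7, making it the main broker — the node through which the most shortest paths run.

C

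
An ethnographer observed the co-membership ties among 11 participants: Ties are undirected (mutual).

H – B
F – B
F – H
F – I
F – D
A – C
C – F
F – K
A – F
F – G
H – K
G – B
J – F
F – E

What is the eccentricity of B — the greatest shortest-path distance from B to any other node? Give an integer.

Distances from B: A:2, C:2, D:2, E:2, F:1, G:1, H:1, I:2, J:2, K:2.
The largest is 2 (to J, K, D, E, C, I, and A), so the eccentricity of B is 2.

2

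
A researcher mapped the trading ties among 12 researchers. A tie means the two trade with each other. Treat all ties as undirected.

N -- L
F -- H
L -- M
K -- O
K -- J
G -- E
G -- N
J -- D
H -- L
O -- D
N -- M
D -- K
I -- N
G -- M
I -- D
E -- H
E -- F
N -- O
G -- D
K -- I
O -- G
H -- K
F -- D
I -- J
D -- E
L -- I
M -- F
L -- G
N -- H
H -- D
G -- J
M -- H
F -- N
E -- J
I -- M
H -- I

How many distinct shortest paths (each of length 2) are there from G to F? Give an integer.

4

The shortest distance is 2. The length-2 paths are: G–D–F; G–E–F; G–M–F; G–N–F.
That gives 4 distinct shortest paths.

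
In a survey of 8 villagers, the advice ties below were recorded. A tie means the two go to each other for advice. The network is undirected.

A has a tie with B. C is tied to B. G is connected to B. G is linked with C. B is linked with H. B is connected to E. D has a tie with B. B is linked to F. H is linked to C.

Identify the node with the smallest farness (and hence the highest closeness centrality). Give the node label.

B

Farness (sum of distances to all others) for each node — A:13, B:7, C:11, D:13, E:13, F:13, G:12, H:12.
The smallest farness is 7, for B, so B has the highest closeness.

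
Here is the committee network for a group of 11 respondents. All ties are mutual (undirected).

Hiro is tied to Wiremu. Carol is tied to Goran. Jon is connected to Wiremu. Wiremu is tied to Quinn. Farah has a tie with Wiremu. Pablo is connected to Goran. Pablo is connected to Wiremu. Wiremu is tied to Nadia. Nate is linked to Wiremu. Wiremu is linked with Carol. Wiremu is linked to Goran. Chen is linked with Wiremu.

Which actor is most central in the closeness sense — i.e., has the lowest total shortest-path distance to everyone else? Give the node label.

Wiremu

Farness (sum of distances to all others) for each node — Carol:18, Chen:19, Farah:19, Goran:17, Hiro:19, Jon:19, Nadia:19, Nate:19, Pablo:18, Quinn:19, Wiremu:10.
The smallest farness is 10, for Wiremu, so Wiremu has the highest closeness.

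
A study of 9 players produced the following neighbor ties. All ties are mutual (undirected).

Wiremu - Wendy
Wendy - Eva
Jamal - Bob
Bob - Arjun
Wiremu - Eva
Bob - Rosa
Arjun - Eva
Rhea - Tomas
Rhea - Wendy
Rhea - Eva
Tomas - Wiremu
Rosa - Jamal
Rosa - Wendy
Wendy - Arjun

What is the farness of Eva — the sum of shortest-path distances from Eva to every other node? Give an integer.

13

Distances from Eva: Arjun:1, Bob:2, Jamal:3, Rhea:1, Rosa:2, Tomas:2, Wendy:1, Wiremu:1.
Sum = 1 + 2 + 3 + 1 + 2 + 2 + 1 + 1 = 13.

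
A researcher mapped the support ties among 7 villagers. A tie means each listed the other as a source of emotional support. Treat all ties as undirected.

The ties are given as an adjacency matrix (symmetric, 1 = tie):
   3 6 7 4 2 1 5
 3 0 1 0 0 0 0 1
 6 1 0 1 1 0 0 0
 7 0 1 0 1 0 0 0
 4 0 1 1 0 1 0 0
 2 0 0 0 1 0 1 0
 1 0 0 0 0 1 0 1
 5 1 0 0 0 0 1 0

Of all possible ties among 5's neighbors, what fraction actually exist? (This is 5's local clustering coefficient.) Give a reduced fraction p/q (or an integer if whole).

5's neighbors: 1 and 3 (k = 2).
Possible neighbor pairs: C(2,2) = 1. Edges among them: none → e = 0.
Clustering(5) = 0/1.

0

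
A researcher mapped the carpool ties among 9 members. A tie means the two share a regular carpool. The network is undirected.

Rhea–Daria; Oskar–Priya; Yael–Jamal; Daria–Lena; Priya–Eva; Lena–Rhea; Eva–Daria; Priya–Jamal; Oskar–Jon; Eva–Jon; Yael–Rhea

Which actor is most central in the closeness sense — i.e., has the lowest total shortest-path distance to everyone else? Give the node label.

Farness (sum of distances to all others) for each node — Daria:15, Eva:14, Jamal:17, Jon:19, Lena:19, Oskar:20, Priya:15, Rhea:17, Yael:18.
The smallest farness is 14, for Eva, so Eva has the highest closeness.

Eva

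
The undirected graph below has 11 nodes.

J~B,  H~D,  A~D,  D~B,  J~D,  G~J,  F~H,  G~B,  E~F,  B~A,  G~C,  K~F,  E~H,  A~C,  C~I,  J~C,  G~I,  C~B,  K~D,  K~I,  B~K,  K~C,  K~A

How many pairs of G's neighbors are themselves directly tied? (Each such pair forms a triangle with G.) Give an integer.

4

G's neighbors: B, C, I, and J.
Neighbor pairs that are themselves tied: G–B–C; G–B–J; G–C–I; G–C–J. Each forms one triangle with G, for 4 in total.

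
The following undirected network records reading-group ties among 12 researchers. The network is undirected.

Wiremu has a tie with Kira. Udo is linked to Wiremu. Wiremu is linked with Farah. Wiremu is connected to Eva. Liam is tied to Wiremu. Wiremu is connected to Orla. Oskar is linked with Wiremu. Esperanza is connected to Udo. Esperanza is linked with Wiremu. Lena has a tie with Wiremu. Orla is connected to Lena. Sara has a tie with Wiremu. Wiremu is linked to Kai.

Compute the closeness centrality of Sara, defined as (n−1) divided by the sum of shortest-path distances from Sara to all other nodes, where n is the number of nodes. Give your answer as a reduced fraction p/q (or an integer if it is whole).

Distances from Sara: Esperanza:2, Eva:2, Farah:2, Kai:2, Kira:2, Lena:2, Liam:2, Orla:2, Oskar:2, Udo:2, Wiremu:1. Sum = 21.
n = 12, so closeness = 11/21.

11/21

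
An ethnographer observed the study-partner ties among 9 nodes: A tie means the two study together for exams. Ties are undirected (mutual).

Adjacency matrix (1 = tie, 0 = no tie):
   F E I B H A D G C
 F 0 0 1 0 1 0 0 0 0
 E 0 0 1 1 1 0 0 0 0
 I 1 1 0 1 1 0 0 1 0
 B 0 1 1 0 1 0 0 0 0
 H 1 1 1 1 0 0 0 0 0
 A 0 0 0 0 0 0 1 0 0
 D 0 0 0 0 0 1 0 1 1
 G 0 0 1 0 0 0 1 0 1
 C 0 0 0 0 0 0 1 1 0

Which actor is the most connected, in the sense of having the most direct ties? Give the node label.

Degrees — A:1, B:3, C:2, D:3, E:3, F:2, G:3, H:4, I:5.
The maximum is 5, attained only by I.

I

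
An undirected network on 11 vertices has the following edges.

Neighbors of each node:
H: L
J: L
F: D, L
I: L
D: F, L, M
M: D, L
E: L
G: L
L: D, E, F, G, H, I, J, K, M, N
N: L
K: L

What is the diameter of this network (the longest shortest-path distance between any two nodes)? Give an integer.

Eccentricity of each node (its greatest distance to any other): D:2, E:2, F:2, G:2, H:2, I:2, J:2, K:2, L:1, M:2, N:2.
The maximum eccentricity is 2, realized for instance by the pair N–E via N – L – E. So the diameter is 2.

2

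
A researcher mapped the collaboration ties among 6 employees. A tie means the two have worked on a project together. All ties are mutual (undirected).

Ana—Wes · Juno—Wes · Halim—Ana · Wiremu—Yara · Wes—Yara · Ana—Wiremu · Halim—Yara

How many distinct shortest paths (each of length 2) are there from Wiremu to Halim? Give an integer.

The shortest distance is 2. The length-2 paths are: Wiremu–Yara–Halim; Wiremu–Ana–Halim.
That gives 2 distinct shortest paths.

2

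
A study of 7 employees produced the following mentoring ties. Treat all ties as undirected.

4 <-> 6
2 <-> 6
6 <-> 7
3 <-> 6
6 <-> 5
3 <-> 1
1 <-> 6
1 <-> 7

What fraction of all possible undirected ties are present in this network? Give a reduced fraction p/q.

There are 8 edges and 7 nodes, so the maximum possible is C(7,2) = 21.
Density = 8/21.

8/21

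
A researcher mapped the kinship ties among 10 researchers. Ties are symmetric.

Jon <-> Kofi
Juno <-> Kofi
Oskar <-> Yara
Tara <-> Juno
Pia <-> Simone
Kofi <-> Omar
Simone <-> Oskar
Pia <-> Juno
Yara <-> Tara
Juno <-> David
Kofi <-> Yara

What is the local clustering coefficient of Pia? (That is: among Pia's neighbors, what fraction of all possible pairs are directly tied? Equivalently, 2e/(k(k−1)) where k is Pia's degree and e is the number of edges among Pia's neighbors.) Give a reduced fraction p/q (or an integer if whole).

0

Pia's neighbors: Juno and Simone (k = 2).
Possible neighbor pairs: C(2,2) = 1. Edges among them: none → e = 0.
Clustering(Pia) = 0/1.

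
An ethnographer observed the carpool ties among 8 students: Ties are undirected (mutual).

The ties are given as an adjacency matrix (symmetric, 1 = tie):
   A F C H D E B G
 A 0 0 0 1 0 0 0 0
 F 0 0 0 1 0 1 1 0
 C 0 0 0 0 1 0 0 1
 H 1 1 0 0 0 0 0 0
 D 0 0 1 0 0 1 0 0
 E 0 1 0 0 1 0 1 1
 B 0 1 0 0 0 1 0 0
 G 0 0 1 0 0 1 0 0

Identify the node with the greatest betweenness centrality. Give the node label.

Unnormalized betweenness of each node: A:0, B:0, C:1/2, D:5/2, E:25/2, F:10, G:5/2, H:6.
E has the largest value, 25/2, making it the main broker — the node through which the most shortest paths run.

E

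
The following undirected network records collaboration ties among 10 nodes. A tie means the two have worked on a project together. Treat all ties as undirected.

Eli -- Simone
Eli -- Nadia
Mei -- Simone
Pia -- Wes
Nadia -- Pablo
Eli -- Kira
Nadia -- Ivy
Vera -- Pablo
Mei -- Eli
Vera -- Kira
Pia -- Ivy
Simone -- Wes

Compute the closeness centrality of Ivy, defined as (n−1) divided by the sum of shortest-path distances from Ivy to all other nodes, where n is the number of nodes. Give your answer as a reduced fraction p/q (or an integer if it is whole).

Distances from Ivy: Eli:2, Kira:3, Mei:3, Nadia:1, Pablo:2, Pia:1, Simone:3, Vera:3, Wes:2. Sum = 20.
n = 10, so closeness = 9/20.

9/20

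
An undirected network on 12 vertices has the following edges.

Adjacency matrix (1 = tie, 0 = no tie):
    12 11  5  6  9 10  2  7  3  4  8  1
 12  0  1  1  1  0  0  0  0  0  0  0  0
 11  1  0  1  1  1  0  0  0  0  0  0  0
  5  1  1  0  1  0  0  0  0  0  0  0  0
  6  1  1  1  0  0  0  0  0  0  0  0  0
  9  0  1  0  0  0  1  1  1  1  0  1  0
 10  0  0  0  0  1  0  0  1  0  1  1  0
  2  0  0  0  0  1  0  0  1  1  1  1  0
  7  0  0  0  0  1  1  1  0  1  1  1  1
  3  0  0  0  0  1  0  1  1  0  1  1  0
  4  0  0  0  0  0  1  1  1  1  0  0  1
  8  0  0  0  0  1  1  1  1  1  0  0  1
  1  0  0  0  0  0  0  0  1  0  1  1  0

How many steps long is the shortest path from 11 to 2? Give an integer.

One shortest route is 11 – 9 – 2, which uses 2 edges, and 11 and 2 are not directly tied, so nothing shorter exists. So d(11,2) = 2.

2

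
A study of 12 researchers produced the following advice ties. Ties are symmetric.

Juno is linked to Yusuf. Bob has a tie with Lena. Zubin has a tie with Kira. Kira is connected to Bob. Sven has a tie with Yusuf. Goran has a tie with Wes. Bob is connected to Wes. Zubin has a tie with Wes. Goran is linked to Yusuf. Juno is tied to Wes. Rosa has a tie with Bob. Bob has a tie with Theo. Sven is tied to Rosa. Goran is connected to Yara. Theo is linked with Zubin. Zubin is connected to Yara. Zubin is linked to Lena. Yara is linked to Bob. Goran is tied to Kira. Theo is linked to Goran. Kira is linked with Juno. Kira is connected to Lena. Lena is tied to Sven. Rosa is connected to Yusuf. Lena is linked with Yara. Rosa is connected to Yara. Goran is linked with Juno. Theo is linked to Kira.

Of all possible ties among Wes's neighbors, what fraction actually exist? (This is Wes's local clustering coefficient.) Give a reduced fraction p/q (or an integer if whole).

1/6

Wes's neighbors: Bob, Goran, Juno, and Zubin (k = 4).
Possible neighbor pairs: C(4,2) = 6. Edges among them: Goran–Juno → e = 1.
Clustering(Wes) = 1/6.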